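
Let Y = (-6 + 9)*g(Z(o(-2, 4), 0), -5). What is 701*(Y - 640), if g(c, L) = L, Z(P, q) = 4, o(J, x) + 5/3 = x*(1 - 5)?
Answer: -459155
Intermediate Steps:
o(J, x) = -5/3 - 4*x (o(J, x) = -5/3 + x*(1 - 5) = -5/3 + x*(-4) = -5/3 - 4*x)
Y = -15 (Y = (-6 + 9)*(-5) = 3*(-5) = -15)
701*(Y - 640) = 701*(-15 - 640) = 701*(-655) = -459155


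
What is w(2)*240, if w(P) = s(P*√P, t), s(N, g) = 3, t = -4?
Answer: 720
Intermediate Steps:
w(P) = 3
w(2)*240 = 3*240 = 720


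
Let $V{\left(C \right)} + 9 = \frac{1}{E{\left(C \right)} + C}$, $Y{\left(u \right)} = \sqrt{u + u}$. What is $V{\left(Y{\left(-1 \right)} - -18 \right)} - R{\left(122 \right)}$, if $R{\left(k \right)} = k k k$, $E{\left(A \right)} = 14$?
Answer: $\frac{- 1815857 \sqrt{2} + 58107423 i}{\sqrt{2} - 32 i} \approx -1.8159 \cdot 10^{6} - 0.0014038 i$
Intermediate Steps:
$Y{\left(u \right)} = \sqrt{2} \sqrt{u}$ ($Y{\left(u \right)} = \sqrt{2 u} = \sqrt{2} \sqrt{u}$)
$R{\left(k \right)} = k^{3}$ ($R{\left(k \right)} = k^{2} k = k^{3}$)
$V{\left(C \right)} = -9 + \frac{1}{14 + C}$
$V{\left(Y{\left(-1 \right)} - -18 \right)} - R{\left(122 \right)} = \frac{-125 - 9 \left(\sqrt{2} \sqrt{-1} - -18\right)}{14 + \left(\sqrt{2} \sqrt{-1} - -18\right)} - 122^{3} = \frac{-125 - 9 \left(\sqrt{2} i + 18\right)}{14 + \left(\sqrt{2} i + 18\right)} - 1815848 = \frac{-125 - 9 \left(i \sqrt{2} + 18\right)}{14 + \left(i \sqrt{2} + 18\right)} - 1815848 = \frac{-125 - 9 \left(18 + i \sqrt{2}\right)}{14 + \left(18 + i \sqrt{2}\right)} - 1815848 = \frac{-125 - \left(162 + 9 i \sqrt{2}\right)}{32 + i \sqrt{2}} - 1815848 = \frac{-287 - 9 i \sqrt{2}}{32 + i \sqrt{2}} - 1815848 = -1815848 + \frac{-287 - 9 i \sqrt{2}}{32 + i \sqrt{2}}$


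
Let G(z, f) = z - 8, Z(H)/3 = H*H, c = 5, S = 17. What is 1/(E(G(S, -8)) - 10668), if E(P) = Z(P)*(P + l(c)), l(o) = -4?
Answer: -1/9453 ≈ -0.00010579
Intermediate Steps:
Z(H) = 3*H² (Z(H) = 3*(H*H) = 3*H²)
G(z, f) = -8 + z
E(P) = 3*P²*(-4 + P) (E(P) = (3*P²)*(P - 4) = (3*P²)*(-4 + P) = 3*P²*(-4 + P))
1/(E(G(S, -8)) - 10668) = 1/(3*(-8 + 17)²*(-4 + (-8 + 17)) - 10668) = 1/(3*9²*(-4 + 9) - 10668) = 1/(3*81*5 - 10668) = 1/(1215 - 10668) = 1/(-9453) = -1/9453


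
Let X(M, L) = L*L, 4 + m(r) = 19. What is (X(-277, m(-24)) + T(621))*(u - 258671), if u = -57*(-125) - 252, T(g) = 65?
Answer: -73021420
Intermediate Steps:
m(r) = 15 (m(r) = -4 + 19 = 15)
u = 6873 (u = 7125 - 252 = 6873)
X(M, L) = L**2
(X(-277, m(-24)) + T(621))*(u - 258671) = (15**2 + 65)*(6873 - 258671) = (225 + 65)*(-251798) = 290*(-251798) = -73021420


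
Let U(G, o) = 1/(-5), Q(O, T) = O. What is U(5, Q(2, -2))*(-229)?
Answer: 229/5 ≈ 45.800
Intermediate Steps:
U(G, o) = -⅕
U(5, Q(2, -2))*(-229) = -⅕*(-229) = 229/5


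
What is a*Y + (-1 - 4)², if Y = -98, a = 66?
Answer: -6443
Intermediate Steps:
a*Y + (-1 - 4)² = 66*(-98) + (-1 - 4)² = -6468 + (-5)² = -6468 + 25 = -6443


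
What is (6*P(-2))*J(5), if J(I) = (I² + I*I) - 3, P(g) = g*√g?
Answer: -564*I*√2 ≈ -797.62*I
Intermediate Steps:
P(g) = g^(3/2)
J(I) = -3 + 2*I² (J(I) = (I² + I²) - 3 = 2*I² - 3 = -3 + 2*I²)
(6*P(-2))*J(5) = (6*(-2)^(3/2))*(-3 + 2*5²) = (6*(-2*I*√2))*(-3 + 2*25) = (-12*I*√2)*(-3 + 50) = -12*I*√2*47 = -564*I*√2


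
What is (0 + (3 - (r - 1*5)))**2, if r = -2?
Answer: 100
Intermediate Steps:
(0 + (3 - (r - 1*5)))**2 = (0 + (3 - (-2 - 1*5)))**2 = (0 + (3 - (-2 - 5)))**2 = (0 + (3 - 1*(-7)))**2 = (0 + (3 + 7))**2 = (0 + 10)**2 = 10**2 = 100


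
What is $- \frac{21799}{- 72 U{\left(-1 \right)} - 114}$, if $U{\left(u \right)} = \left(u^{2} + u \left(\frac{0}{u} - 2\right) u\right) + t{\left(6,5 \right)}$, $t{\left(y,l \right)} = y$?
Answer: $\frac{21799}{474} \approx 45.989$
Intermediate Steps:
$U{\left(u \right)} = 6 - u^{2}$ ($U{\left(u \right)} = \left(u^{2} + u \left(\frac{0}{u} - 2\right) u\right) + 6 = \left(u^{2} + u \left(0 - 2\right) u\right) + 6 = \left(u^{2} + u \left(-2\right) u\right) + 6 = \left(u^{2} + - 2 u u\right) + 6 = \left(u^{2} - 2 u^{2}\right) + 6 = - u^{2} + 6 = 6 - u^{2}$)
$- \frac{21799}{- 72 U{\left(-1 \right)} - 114} = - \frac{21799}{- 72 \left(6 - \left(-1\right)^{2}\right) - 114} = - \frac{21799}{- 72 \left(6 - 1\right) - 114} = - \frac{21799}{\left(-72\right) 5 - 114} = - \frac{21799}{-360 - 114} = - \frac{21799}{-474} = \left(-21799\right) \left(- \frac{1}{474}\right) = \frac{21799}{474}$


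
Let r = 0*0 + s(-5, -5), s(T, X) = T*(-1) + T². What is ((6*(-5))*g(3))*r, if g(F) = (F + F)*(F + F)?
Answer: -32400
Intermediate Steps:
g(F) = 4*F² (g(F) = (2*F)*(2*F) = 4*F²)
s(T, X) = T² - T (s(T, X) = -T + T² = T² - T)
r = 30 (r = 0*0 - 5*(-1 - 5) = 0 - 5*(-6) = 0 + 30 = 30)
((6*(-5))*g(3))*r = ((6*(-5))*(4*3²))*30 = -120*9*30 = -30*36*30 = -1080*30 = -32400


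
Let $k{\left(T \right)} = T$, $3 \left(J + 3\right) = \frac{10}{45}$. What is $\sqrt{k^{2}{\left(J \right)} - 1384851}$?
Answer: $\frac{i \sqrt{1009550138}}{27} \approx 1176.8 i$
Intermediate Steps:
$J = - \frac{79}{27}$ ($J = -3 + \frac{10 \cdot \frac{1}{45}}{3} = -3 + \frac{1}{3} \cdot \frac{2}{9} = -3 + \frac{2}{27} = - \frac{79}{27} \approx -2.9259$)
$\sqrt{k^{2}{\left(J \right)} - 1384851} = \sqrt{\left(- \frac{79}{27}\right)^{2} - 1384851} = \sqrt{\frac{6241}{729} - 1384851} = \sqrt{- \frac{1009550138}{729}} = \frac{i \sqrt{1009550138}}{27}$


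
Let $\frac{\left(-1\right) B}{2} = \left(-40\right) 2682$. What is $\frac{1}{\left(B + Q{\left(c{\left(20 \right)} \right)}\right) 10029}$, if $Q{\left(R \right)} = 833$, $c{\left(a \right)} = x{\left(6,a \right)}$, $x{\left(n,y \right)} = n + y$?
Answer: $\frac{1}{2160176397} \approx 4.6293 \cdot 10^{-10}$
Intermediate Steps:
$c{\left(a \right)} = 6 + a$
$B = 214560$ ($B = - 2 \left(\left(-40\right) 2682\right) = \left(-2\right) \left(-107280\right) = 214560$)
$\frac{1}{\left(B + Q{\left(c{\left(20 \right)} \right)}\right) 10029} = \frac{1}{\left(214560 + 833\right) 10029} = \frac{1}{215393} \cdot \frac{1}{10029} = \frac{1}{2160176397}$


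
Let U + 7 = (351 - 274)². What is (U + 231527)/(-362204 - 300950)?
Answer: -237449/663154 ≈ -0.35806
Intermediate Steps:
U = 5922 (U = -7 + (351 - 274)² = -7 + 77² = -7 + 5929 = 5922)
(U + 231527)/(-362204 - 300950) = (5922 + 231527)/(-362204 - 300950) = 237449/(-663154) = 237449*(-1/663154) = -237449/663154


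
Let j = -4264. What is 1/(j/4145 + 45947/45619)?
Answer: -189090755/4069101 ≈ -46.470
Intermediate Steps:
1/(j/4145 + 45947/45619) = 1/(-4264/4145 + 45947/45619) = 1/(-4069101/189090755) = -189090755/4069101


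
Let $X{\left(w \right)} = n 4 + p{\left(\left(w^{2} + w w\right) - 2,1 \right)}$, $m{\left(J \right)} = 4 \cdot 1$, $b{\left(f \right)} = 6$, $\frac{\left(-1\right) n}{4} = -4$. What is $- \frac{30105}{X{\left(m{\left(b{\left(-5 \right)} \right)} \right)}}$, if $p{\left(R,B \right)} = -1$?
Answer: $- \frac{3345}{7} \approx -477.86$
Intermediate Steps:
$n = 16$ ($n = \left(-4\right) \left(-4\right) = 16$)
$m{\left(J \right)} = 4$
$X{\left(w \right)} = 63$ ($X{\left(w \right)} = 16 \cdot 4 - 1 = 64 - 1 = 63$)
$- \frac{30105}{X{\left(m{\left(b{\left(-5 \right)} \right)} \right)}} = - \frac{30105}{63} = \left(-30105\right) \frac{1}{63} = - \frac{3345}{7}$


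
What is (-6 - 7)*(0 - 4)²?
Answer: -208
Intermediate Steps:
(-6 - 7)*(0 - 4)² = -13*(-4)² = -13*16 = -208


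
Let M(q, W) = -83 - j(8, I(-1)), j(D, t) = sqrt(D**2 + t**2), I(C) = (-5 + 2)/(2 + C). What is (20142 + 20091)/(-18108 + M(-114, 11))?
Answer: -243959501/110304136 + 13411*sqrt(73)/110304136 ≈ -2.2107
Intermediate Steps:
I(C) = -3/(2 + C)
M(q, W) = -83 - sqrt(73) (M(q, W) = -83 - sqrt(8**2 + (-3/(2 - 1))**2) = -83 - sqrt(64 + (-3/1)**2) = -83 - sqrt(64 + (-3*1)**2) = -83 - sqrt(64 + (-3)**2) = -83 - sqrt(64 + 9) = -83 - sqrt(73))
(20142 + 20091)/(-18108 + M(-114, 11)) = (20142 + 20091)/(-18108 + (-83 - sqrt(73))) = 40233/(-18191 - sqrt(73))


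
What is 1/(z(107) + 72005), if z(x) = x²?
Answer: 1/83454 ≈ 1.1983e-5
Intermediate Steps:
1/(z(107) + 72005) = 1/(107² + 72005) = 1/(11449 + 72005) = 1/83454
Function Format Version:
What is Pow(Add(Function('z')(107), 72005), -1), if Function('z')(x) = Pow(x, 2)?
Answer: Rational(1, 83454) ≈ 1.1983e-5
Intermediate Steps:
Pow(Add(Function('z')(107), 72005), -1) = Pow(Add(Pow(107, 2), 72005), -1) = Pow(Add(11449, 72005), -1) = Pow(83454, -1) = Rational(1, 83454)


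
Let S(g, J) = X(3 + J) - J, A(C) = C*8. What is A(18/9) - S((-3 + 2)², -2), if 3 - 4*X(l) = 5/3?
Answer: 41/3 ≈ 13.667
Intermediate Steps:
X(l) = ⅓ (X(l) = ¾ - 5/(4*3) = ¾ - ¼*5/3 = ¾ - 5/12 = ⅓)
A(C) = 8*C
S(g, J) = ⅓ - J
A(18/9) - S((-3 + 2)², -2) = 8*(18/9) - (⅓ - 1*(-2)) = 8*(18*(⅑)) - (⅓ + 2) = 8*2 - 1*7/3 = 16 - 7/3 = 41/3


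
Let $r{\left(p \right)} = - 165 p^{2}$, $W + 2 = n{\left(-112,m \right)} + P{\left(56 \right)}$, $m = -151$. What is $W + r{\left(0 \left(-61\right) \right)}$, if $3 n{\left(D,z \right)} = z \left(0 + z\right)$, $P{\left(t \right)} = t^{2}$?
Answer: $\frac{32203}{3} \approx 10734.0$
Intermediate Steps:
$n{\left(D,z \right)} = \frac{z^{2}}{3}$ ($n{\left(D,z \right)} = \frac{z \left(0 + z\right)}{3} = \frac{z z}{3} = \frac{z^{2}}{3}$)
$W = \frac{32203}{3}$ ($W = -2 + \left(\frac{\left(-151\right)^{2}}{3} + 56^{2}\right) = -2 + \left(\frac{1}{3} \cdot 22801 + 3136\right) = -2 + \left(\frac{22801}{3} + 3136\right) = -2 + \frac{32209}{3} = \frac{32203}{3} \approx 10734.0$)
$W + r{\left(0 \left(-61\right) \right)} = \frac{32203}{3} - 165 \left(0 \left(-61\right)\right)^{2} = \frac{32203}{3} - 165 \cdot 0^{2} = \frac{32203}{3} - 0 = \frac{32203}{3} + 0 = \frac{32203}{3}$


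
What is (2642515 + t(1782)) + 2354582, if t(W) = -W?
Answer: 4995315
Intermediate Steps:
(2642515 + t(1782)) + 2354582 = (2642515 - 1*1782) + 2354582 = (2642515 - 1782) + 2354582 = 2640733 + 2354582 = 4995315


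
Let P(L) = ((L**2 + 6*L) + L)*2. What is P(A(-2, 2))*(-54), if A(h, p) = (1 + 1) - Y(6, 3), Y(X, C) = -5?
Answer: -10584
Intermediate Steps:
A(h, p) = 7 (A(h, p) = (1 + 1) - 1*(-5) = 2 + 5 = 7)
P(L) = 2*L**2 + 14*L (P(L) = (L**2 + 7*L)*2 = 2*L**2 + 14*L)
P(A(-2, 2))*(-54) = (2*7*(7 + 7))*(-54) = (2*7*14)*(-54) = 196*(-54) = -10584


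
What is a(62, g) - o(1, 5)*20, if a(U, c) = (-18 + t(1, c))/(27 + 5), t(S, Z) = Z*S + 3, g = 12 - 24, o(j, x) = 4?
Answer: -2587/32 ≈ -80.844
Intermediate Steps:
g = -12
t(S, Z) = 3 + S*Z (t(S, Z) = S*Z + 3 = 3 + S*Z)
a(U, c) = -15/32 + c/32 (a(U, c) = (-18 + (3 + 1*c))/(27 + 5) = (-18 + (3 + c))/32 = (-15 + c)*(1/32) = -15/32 + c/32)
a(62, g) - o(1, 5)*20 = (-15/32 + (1/32)*(-12)) - 4*20 = (-15/32 - 3/8) - 1*80 = -27/32 - 80 = -2587/32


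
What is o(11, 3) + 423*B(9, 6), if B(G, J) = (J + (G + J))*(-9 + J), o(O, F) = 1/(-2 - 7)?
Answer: -239842/9 ≈ -26649.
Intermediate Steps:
o(O, F) = -⅑ (o(O, F) = 1/(-9) = -⅑)
B(G, J) = (-9 + J)*(G + 2*J) (B(G, J) = (G + 2*J)*(-9 + J) = (-9 + J)*(G + 2*J))
o(11, 3) + 423*B(9, 6) = -⅑ + 423*(-18*6 - 9*9 + 2*6² + 9*6) = -⅑ + 423*(-108 - 81 + 2*36 + 54) = -⅑ + 423*(-108 - 81 + 72 + 54) = -⅑ + 423*(-63) = -⅑ - 26649 = -239842/9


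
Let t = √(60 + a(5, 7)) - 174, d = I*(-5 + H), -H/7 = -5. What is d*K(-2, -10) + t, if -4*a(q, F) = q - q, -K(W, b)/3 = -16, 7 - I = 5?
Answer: 2706 + 2*√15 ≈ 2713.7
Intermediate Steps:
I = 2 (I = 7 - 1*5 = 7 - 5 = 2)
K(W, b) = 48 (K(W, b) = -3*(-16) = 48)
H = 35 (H = -7*(-5) = 35)
a(q, F) = 0 (a(q, F) = -(q - q)/4 = -¼*0 = 0)
d = 60 (d = 2*(-5 + 35) = 2*30 = 60)
t = -174 + 2*√15 (t = √(60 + 0) - 174 = √60 - 174 = 2*√15 - 174 = -174 + 2*√15 ≈ -166.25)
d*K(-2, -10) + t = 60*48 + (-174 + 2*√15) = 2880 + (-174 + 2*√15) = 2706 + 2*√15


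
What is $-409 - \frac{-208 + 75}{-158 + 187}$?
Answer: $- \frac{11728}{29} \approx -404.41$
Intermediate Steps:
$-409 - \frac{-208 + 75}{-158 + 187} = -409 - - \frac{133}{29} = -409 + \frac{133}{29} = - \frac{11728}{29}$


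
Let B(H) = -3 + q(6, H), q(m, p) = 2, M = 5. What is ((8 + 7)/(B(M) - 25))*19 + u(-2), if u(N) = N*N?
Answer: -181/26 ≈ -6.9615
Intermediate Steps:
B(H) = -1 (B(H) = -3 + 2 = -1)
u(N) = N**2
((8 + 7)/(B(M) - 25))*19 + u(-2) = ((8 + 7)/(-1 - 25))*19 + (-2)**2 = (15/(-26))*19 + 4 = (15*(-1/26))*19 + 4 = -15/26*19 + 4 = -285/26 + 4 = -181/26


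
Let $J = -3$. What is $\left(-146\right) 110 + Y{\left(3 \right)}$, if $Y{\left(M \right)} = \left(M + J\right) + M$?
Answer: $-16057$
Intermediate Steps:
$Y{\left(M \right)} = -3 + 2 M$ ($Y{\left(M \right)} = \left(M - 3\right) + M = \left(-3 + M\right) + M = -3 + 2 M$)
$\left(-146\right) 110 + Y{\left(3 \right)} = \left(-146\right) 110 + \left(-3 + 2 \cdot 3\right) = -16060 + \left(-3 + 6\right) = -16060 + 3 = -16057$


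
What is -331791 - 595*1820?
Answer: -1414691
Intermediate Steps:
-331791 - 595*1820 = -331791 - 1082900 = -1414691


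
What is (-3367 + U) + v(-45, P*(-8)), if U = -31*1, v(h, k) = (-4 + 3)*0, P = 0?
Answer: -3398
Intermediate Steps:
v(h, k) = 0 (v(h, k) = -1*0 = 0)
U = -31
(-3367 + U) + v(-45, P*(-8)) = (-3367 - 31) + 0 = -3398 + 0 = -3398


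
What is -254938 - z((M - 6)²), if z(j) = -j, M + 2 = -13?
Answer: -254497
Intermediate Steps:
M = -15 (M = -2 - 13 = -15)
-254938 - z((M - 6)²) = -254938 - (-1)*(-15 - 6)² = -254938 - (-1)*(-21)² = -254938 - (-1)*441 = -254938 - 1*(-441) = -254938 + 441 = -254497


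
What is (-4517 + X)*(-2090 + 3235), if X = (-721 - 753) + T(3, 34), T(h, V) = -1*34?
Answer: -6898625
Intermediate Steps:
T(h, V) = -34
X = -1508 (X = (-721 - 753) - 34 = -1474 - 34 = -1508)
(-4517 + X)*(-2090 + 3235) = (-4517 - 1508)*(-2090 + 3235) = -6025*1145 = -6898625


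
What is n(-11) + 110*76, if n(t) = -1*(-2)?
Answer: 8362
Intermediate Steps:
n(t) = 2
n(-11) + 110*76 = 2 + 110*76 = 2 + 8360 = 8362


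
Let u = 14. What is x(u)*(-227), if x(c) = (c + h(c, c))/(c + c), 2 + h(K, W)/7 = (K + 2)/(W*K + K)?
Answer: -454/105 ≈ -4.3238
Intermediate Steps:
h(K, W) = -14 + 7*(2 + K)/(K + K*W) (h(K, W) = -14 + 7*((K + 2)/(W*K + K)) = -14 + 7*((2 + K)/(K*W + K)) = -14 + 7*((2 + K)/(K + K*W)) = -14 + 7*(2 + K)/(K + K*W))
x(c) = (c + 7*(2 - c - 2*c²)/(c*(1 + c)))/(2*c) (x(c) = (c + 7*(2 - c - 2*c*c)/(c*(1 + c)))/(c + c) = (c + 7*(2 - c - 2*c²)/(c*(1 + c)))/((2*c)) = (c + 7*(2 - c - 2*c²)/(c*(1 + c)))*(1/(2*c)) = (c + 7*(2 - c - 2*c²)/(c*(1 + c)))/(2*c))
x(u)*(-227) = ((½)*(14 + 14³ - 13*14² - 7*14)/(14²*(1 + 14)))*(-227) = ((½)*(1/196)*(14 + 2744 - 13*196 - 98)/15)*(-227) = ((½)*(1/196)*(1/15)*(14 + 2744 - 2548 - 98))*(-227) = ((½)*(1/196)*(1/15)*112)*(-227) = (2/105)*(-227) = -454/105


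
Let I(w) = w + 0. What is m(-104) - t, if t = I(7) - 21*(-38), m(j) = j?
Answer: -909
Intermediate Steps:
I(w) = w
t = 805 (t = 7 - 21*(-38) = 7 + 798 = 805)
m(-104) - t = -104 - 1*805 = -104 - 805 = -909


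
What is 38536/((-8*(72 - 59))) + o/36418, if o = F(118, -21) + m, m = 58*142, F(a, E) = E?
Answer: -175318711/473434 ≈ -370.31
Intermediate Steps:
m = 8236
o = 8215 (o = -21 + 8236 = 8215)
38536/((-8*(72 - 59))) + o/36418 = 38536/((-8*(72 - 59))) + 8215/36418 = 38536/((-8*13)) + 8215*(1/36418) = 38536/(-104) + 8215/36418 = 38536*(-1/104) + 8215/36418 = -4817/13 + 8215/36418 = -175318711/473434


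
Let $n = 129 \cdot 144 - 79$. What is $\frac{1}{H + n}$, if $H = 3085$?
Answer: $\frac{1}{21582} \approx 4.6335 \cdot 10^{-5}$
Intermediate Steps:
$n = 18497$ ($n = 18576 - 79 = 18497$)
$\frac{1}{H + n} = \frac{1}{3085 + 18497} = \frac{1}{21582}$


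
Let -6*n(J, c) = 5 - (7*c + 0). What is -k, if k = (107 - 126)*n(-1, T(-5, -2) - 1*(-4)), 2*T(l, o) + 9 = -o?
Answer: -19/4 ≈ -4.7500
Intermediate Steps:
T(l, o) = -9/2 - o/2 (T(l, o) = -9/2 + (-o)/2 = -9/2 - o/2)
n(J, c) = -5/6 + 7*c/6 (n(J, c) = -(5 - (7*c + 0))/6 = -(5 - 7*c)/6 = -5/6 + 7*c/6)
k = 19/4 (k = (107 - 126)*(-5/6 + 7*((-9/2 - 1/2*(-2)) - 1*(-4))/6) = -19*(-5/6 + 7*((-9/2 + 1) + 4)/6) = -19*(-5/6 + 7*(-7/2 + 4)/6) = -19*(-5/6 + (7/6)*(1/2)) = -19*(-5/6 + 7/12) = -19*(-1/4) = 19/4 ≈ 4.7500)
-k = -1*19/4 = -19/4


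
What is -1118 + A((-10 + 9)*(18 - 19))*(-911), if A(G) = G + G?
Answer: -2940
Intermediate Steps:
A(G) = 2*G
-1118 + A((-10 + 9)*(18 - 19))*(-911) = -1118 + (2*((-10 + 9)*(18 - 19)))*(-911) = -1118 + (2*(-1*(-1)))*(-911) = -1118 + (2*1)*(-911) = -1118 + 2*(-911) = -1118 - 1822 = -2940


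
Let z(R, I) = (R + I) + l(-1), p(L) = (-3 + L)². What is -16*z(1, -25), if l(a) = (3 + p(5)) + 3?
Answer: 224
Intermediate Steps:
l(a) = 10 (l(a) = (3 + (-3 + 5)²) + 3 = (3 + 2²) + 3 = (3 + 4) + 3 = 7 + 3 = 10)
z(R, I) = 10 + I + R (z(R, I) = (R + I) + 10 = (I + R) + 10 = 10 + I + R)
-16*z(1, -25) = -16*(10 - 25 + 1) = -16*(-14) = 224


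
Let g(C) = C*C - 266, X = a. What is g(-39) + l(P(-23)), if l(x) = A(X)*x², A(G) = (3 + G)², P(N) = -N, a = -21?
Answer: 172651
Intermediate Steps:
X = -21
g(C) = -266 + C² (g(C) = C² - 266 = -266 + C²)
l(x) = 324*x² (l(x) = (3 - 21)²*x² = (-18)²*x² = 324*x²)
g(-39) + l(P(-23)) = (-266 + (-39)²) + 324*(-1*(-23))² = (-266 + 1521) + 324*23² = 1255 + 324*529 = 1255 + 171396 = 172651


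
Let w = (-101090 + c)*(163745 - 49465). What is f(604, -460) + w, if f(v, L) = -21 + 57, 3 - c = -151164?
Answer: 5722799596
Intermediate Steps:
c = 151167 (c = 3 - 1*(-151164) = 3 + 151164 = 151167)
f(v, L) = 36
w = 5722799560 (w = (-101090 + 151167)*(163745 - 49465) = 50077*114280 = 5722799560)
f(604, -460) + w = 36 + 5722799560 = 5722799596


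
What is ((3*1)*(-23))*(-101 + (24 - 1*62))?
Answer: 9591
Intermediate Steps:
((3*1)*(-23))*(-101 + (24 - 1*62)) = (3*(-23))*(-101 + (24 - 62)) = -69*(-101 - 38) = -69*(-139) = 9591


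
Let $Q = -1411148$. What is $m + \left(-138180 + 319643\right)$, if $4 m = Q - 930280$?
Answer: $-403894$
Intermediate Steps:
$m = -585357$ ($m = \frac{-1411148 - 930280}{4} = \frac{1}{4} \left(-2341428\right) = -585357$)
$m + \left(-138180 + 319643\right) = -585357 + \left(-138180 + 319643\right) = -585357 + 181463 = -403894$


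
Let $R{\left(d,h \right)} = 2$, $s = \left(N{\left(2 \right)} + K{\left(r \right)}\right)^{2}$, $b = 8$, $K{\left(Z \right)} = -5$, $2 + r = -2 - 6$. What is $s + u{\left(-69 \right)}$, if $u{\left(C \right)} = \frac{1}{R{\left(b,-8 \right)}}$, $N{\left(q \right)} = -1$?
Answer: $\frac{73}{2} \approx 36.5$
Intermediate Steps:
$r = -10$ ($r = -2 - 8 = -10$)
$s = 36$ ($s = \left(-1 - 5\right)^{2} = \left(-6\right)^{2} = 36$)
$u{\left(C \right)} = \frac{1}{2}$
$s + u{\left(-69 \right)} = 36 + \frac{1}{2} = \frac{73}{2}$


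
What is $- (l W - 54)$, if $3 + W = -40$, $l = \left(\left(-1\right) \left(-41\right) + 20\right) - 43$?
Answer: $828$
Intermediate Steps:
$l = 18$ ($l = \left(41 + 20\right) - 43 = 61 - 43 = 18$)
$W = -43$ ($W = -3 - 40 = -43$)
$- (l W - 54) = - (18 \left(-43\right) - 54) = - (-774 - 54) = \left(-1\right) \left(-828\right) = 828$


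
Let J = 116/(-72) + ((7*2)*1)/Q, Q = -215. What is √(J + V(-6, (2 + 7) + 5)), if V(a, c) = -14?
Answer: I*√26086810/1290 ≈ 3.9593*I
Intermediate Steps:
J = -6487/3870 (J = 116/(-72) + ((7*2)*1)/(-215) = 116*(-1/72) + (14*1)*(-1/215) = -29/18 + 14*(-1/215) = -29/18 - 14/215 = -6487/3870 ≈ -1.6762)
√(J + V(-6, (2 + 7) + 5)) = √(-6487/3870 - 14) = √(-60667/3870) = I*√26086810/1290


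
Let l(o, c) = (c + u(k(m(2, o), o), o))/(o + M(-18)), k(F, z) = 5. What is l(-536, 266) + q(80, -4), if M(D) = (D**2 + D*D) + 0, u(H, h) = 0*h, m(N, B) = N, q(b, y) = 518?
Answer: 4163/8 ≈ 520.38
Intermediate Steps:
u(H, h) = 0
M(D) = 2*D**2 (M(D) = (D**2 + D**2) + 0 = 2*D**2 + 0 = 2*D**2)
l(o, c) = c/(648 + o) (l(o, c) = (c + 0)/(o + 2*(-18)**2) = c/(o + 2*324) = c/(o + 648) = c/(648 + o))
l(-536, 266) + q(80, -4) = 266/(648 - 536) + 518 = 266/112 + 518 = 266*(1/112) + 518 = 19/8 + 518 = 4163/8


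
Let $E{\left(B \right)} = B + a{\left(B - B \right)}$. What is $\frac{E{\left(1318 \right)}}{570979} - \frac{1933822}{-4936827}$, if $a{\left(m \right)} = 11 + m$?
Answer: $\frac{1110732794821}{2818824543633} \approx 0.39404$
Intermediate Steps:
$E{\left(B \right)} = 11 + B$ ($E{\left(B \right)} = B + \left(11 + \left(B - B\right)\right) = B + \left(11 + 0\right) = B + 11 = 11 + B$)
$\frac{E{\left(1318 \right)}}{570979} - \frac{1933822}{-4936827} = \frac{11 + 1318}{570979} - \frac{1933822}{-4936827} = 1329 \cdot \frac{1}{570979} - - \frac{1933822}{4936827} = \frac{1329}{570979} + \frac{1933822}{4936827} = \frac{1110732794821}{2818824543633}$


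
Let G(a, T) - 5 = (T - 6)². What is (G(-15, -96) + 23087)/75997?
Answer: 33496/75997 ≈ 0.44075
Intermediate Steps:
G(a, T) = 5 + (-6 + T)² (G(a, T) = 5 + (T - 6)² = 5 + (-6 + T)²)
(G(-15, -96) + 23087)/75997 = ((5 + (-6 - 96)²) + 23087)/75997 = ((5 + (-102)²) + 23087)*(1/75997) = ((5 + 10404) + 23087)*(1/75997) = (10409 + 23087)*(1/75997) = 33496*(1/75997) = 33496/75997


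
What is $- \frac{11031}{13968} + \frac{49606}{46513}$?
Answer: $\frac{59937235}{216564528} \approx 0.27676$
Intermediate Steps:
$- \frac{11031}{13968} + \frac{49606}{46513} = \left(-11031\right) \frac{1}{13968} + 49606 \cdot \frac{1}{46513} = - \frac{3677}{4656} + \frac{49606}{46513} = \frac{59937235}{216564528}$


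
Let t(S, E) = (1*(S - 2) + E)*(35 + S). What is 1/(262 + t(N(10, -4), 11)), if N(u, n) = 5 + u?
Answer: 1/1462 ≈ 0.00068399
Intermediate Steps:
t(S, E) = (35 + S)*(-2 + E + S) (t(S, E) = (1*(-2 + S) + E)*(35 + S) = ((-2 + S) + E)*(35 + S) = (-2 + E + S)*(35 + S) = (35 + S)*(-2 + E + S))
1/(262 + t(N(10, -4), 11)) = 1/(262 + (-70 + (5 + 10)² + 33*(5 + 10) + 35*11 + 11*(5 + 10))) = 1/(262 + (-70 + 15² + 33*15 + 385 + 11*15)) = 1/(262 + (-70 + 225 + 495 + 385 + 165)) = 1/(262 + 1200) = 1/1462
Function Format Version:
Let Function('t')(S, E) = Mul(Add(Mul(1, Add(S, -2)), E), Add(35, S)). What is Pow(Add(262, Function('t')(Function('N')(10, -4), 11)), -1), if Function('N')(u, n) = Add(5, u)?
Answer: Rational(1, 1462) ≈ 0.00068399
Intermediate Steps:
Function('t')(S, E) = Mul(Add(35, S), Add(-2, E, S)) (Function('t')(S, E) = Mul(Add(Mul(1, Add(-2, S)), E), Add(35, S)) = Mul(Add(Add(-2, S), E), Add(35, S)) = Mul(Add(-2, E, S), Add(35, S)) = Mul(Add(35, S), Add(-2, E, S)))
Pow(Add(262, Function('t')(Function('N')(10, -4), 11)), -1) = Pow(Add(262, Add(-70, Pow(Add(5, 10), 2), Mul(33, Add(5, 10)), Mul(35, 11), Mul(11, Add(5, 10)))), -1) = Pow(Add(262, Add(-70, Pow(15, 2), Mul(33, 15), 385, Mul(11, 15))), -1) = Pow(Add(262, Add(-70, 225, 495, 385, 165)), -1) = Pow(Add(262, 1200), -1) = Pow(1462, -1) = Rational(1, 1462)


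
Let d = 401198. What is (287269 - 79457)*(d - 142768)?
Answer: 53704855160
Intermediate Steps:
(287269 - 79457)*(d - 142768) = (287269 - 79457)*(401198 - 142768) = 207812*258430 = 53704855160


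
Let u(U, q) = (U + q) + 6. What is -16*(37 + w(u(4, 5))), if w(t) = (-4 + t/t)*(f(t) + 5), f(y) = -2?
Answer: -448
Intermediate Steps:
u(U, q) = 6 + U + q
w(t) = -9 (w(t) = (-4 + t/t)*(-2 + 5) = (-4 + 1)*3 = -3*3 = -9)
-16*(37 + w(u(4, 5))) = -16*(37 - 9) = -16*28 = -448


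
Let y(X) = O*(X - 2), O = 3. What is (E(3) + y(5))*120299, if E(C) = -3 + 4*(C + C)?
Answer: 3608970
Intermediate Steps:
y(X) = -6 + 3*X (y(X) = 3*(X - 2) = 3*(-2 + X) = -6 + 3*X)
E(C) = -3 + 8*C (E(C) = -3 + 4*(2*C) = -3 + 8*C)
(E(3) + y(5))*120299 = ((-3 + 8*3) + (-6 + 3*5))*120299 = ((-3 + 24) + (-6 + 15))*120299 = (21 + 9)*120299 = 30*120299 = 3608970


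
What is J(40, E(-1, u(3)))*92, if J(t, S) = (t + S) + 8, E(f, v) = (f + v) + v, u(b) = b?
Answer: 4876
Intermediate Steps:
E(f, v) = f + 2*v
J(t, S) = 8 + S + t (J(t, S) = (S + t) + 8 = 8 + S + t)
J(40, E(-1, u(3)))*92 = (8 + (-1 + 2*3) + 40)*92 = (8 + (-1 + 6) + 40)*92 = (8 + 5 + 40)*92 = 53*92 = 4876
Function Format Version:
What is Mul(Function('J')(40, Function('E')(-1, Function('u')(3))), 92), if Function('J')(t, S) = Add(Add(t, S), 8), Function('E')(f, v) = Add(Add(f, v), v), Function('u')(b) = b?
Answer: 4876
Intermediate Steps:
Function('E')(f, v) = Add(f, Mul(2, v))
Function('J')(t, S) = Add(8, S, t) (Function('J')(t, S) = Add(Add(S, t), 8) = Add(8, S, t))
Mul(Function('J')(40, Function('E')(-1, Function('u')(3))), 92) = Mul(Add(8, Add(-1, Mul(2, 3)), 40), 92) = Mul(Add(8, Add(-1, 6), 40), 92) = Mul(Add(8, 5, 40), 92) = Mul(53, 92) = 4876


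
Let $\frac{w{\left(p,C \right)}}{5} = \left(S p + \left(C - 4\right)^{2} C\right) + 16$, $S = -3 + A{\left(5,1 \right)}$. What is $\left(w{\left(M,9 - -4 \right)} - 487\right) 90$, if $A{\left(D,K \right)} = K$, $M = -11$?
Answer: $447120$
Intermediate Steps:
$S = -2$ ($S = -3 + 1 = -2$)
$w{\left(p,C \right)} = 80 - 10 p + 5 C \left(-4 + C\right)^{2}$ ($w{\left(p,C \right)} = 5 \left(\left(- 2 p + \left(C - 4\right)^{2} C\right) + 16\right) = 5 \left(\left(- 2 p + \left(-4 + C\right)^{2} C\right) + 16\right) = 5 \left(\left(- 2 p + C \left(-4 + C\right)^{2}\right) + 16\right) = 5 \left(16 - 2 p + C \left(-4 + C\right)^{2}\right) = 80 - 10 p + 5 C \left(-4 + C\right)^{2}$)
$\left(w{\left(M,9 - -4 \right)} - 487\right) 90 = \left(\left(80 - -110 + 5 \left(9 - -4\right) \left(-4 + \left(9 - -4\right)\right)^{2}\right) - 487\right) 90 = \left(\left(80 + 110 + 5 \left(9 + 4\right) \left(-4 + \left(9 + 4\right)\right)^{2}\right) - 487\right) 90 = \left(\left(80 + 110 + 5 \cdot 13 \left(-4 + 13\right)^{2}\right) - 487\right) 90 = \left(\left(80 + 110 + 5 \cdot 13 \cdot 9^{2}\right) - 487\right) 90 = \left(\left(80 + 110 + 5 \cdot 13 \cdot 81\right) - 487\right) 90 = \left(\left(80 + 110 + 5265\right) - 487\right) 90 = \left(5455 - 487\right) 90 = 4968 \cdot 90 = 447120$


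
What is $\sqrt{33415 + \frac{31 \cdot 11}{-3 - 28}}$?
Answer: $2 \sqrt{8351} \approx 182.77$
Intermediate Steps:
$\sqrt{33415 + \frac{31 \cdot 11}{-3 - 28}} = \sqrt{33415 + \frac{341}{-31}} = \sqrt{33415 + 341 \left(- \frac{1}{31}\right)} = \sqrt{33415 - 11} = \sqrt{33404} = 2 \sqrt{8351}$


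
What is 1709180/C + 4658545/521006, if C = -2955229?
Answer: 757445543925/90570120022 ≈ 8.3631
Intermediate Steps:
1709180/C + 4658545/521006 = 1709180/(-2955229) + 4658545/521006 = 1709180*(-1/2955229) + 4658545*(1/521006) = -100540/173837 + 4658545/521006 = 757445543925/90570120022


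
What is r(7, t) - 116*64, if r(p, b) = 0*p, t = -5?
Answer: -7424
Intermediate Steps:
r(p, b) = 0
r(7, t) - 116*64 = 0 - 116*64 = 0 - 7424 = -7424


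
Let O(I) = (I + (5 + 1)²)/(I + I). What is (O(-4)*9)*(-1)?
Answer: 36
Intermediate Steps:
O(I) = (36 + I)/(2*I) (O(I) = (I + 6²)/((2*I)) = (I + 36)*(1/(2*I)) = (36 + I)*(1/(2*I)) = (36 + I)/(2*I))
(O(-4)*9)*(-1) = (((½)*(36 - 4)/(-4))*9)*(-1) = (((½)*(-¼)*32)*9)*(-1) = -4*9*(-1) = -36*(-1) = 36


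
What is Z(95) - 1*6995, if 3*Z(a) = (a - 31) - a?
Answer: -21016/3 ≈ -7005.3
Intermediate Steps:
Z(a) = -31/3 (Z(a) = ((a - 31) - a)/3 = ((-31 + a) - a)/3 = (⅓)*(-31) = -31/3)
Z(95) - 1*6995 = -31/3 - 1*6995 = -31/3 - 6995 = -21016/3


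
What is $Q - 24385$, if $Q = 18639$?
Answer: $-5746$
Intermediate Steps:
$Q - 24385 = 18639 - 24385 = -5746$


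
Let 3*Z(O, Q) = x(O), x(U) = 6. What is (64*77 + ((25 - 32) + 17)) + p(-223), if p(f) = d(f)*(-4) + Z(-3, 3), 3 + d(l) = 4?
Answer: 4936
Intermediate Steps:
Z(O, Q) = 2 (Z(O, Q) = (⅓)*6 = 2)
d(l) = 1 (d(l) = -3 + 4 = 1)
p(f) = -2 (p(f) = 1*(-4) + 2 = -4 + 2 = -2)
(64*77 + ((25 - 32) + 17)) + p(-223) = (64*77 + ((25 - 32) + 17)) - 2 = (4928 + (-7 + 17)) - 2 = (4928 + 10) - 2 = 4938 - 2 = 4936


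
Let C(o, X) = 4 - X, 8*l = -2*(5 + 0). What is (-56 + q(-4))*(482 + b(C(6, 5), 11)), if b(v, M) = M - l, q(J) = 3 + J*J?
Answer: -73149/4 ≈ -18287.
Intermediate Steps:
l = -5/4 (l = (-2*(5 + 0))/8 = (-2*5)/8 = (⅛)*(-10) = -5/4 ≈ -1.2500)
q(J) = 3 + J²
b(v, M) = 5/4 + M (b(v, M) = M - 1*(-5/4) = M + 5/4 = 5/4 + M)
(-56 + q(-4))*(482 + b(C(6, 5), 11)) = (-56 + (3 + (-4)²))*(482 + (5/4 + 11)) = (-56 + (3 + 16))*(482 + 49/4) = (-56 + 19)*(1977/4) = -37*1977/4 = -73149/4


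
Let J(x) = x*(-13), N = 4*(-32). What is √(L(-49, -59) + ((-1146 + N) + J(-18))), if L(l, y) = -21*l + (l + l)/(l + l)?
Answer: I*√10 ≈ 3.1623*I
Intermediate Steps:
N = -128
J(x) = -13*x
L(l, y) = 1 - 21*l (L(l, y) = -21*l + (2*l)/((2*l)) = -21*l + (2*l)*(1/(2*l)) = -21*l + 1 = 1 - 21*l)
√(L(-49, -59) + ((-1146 + N) + J(-18))) = √((1 - 21*(-49)) + ((-1146 - 128) - 13*(-18))) = √((1 + 1029) + (-1274 + 234)) = √(1030 - 1040) = √(-10) = I*√10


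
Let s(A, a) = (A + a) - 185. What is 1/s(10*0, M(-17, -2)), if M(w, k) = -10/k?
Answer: -1/180 ≈ -0.0055556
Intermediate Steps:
s(A, a) = -185 + A + a
1/s(10*0, M(-17, -2)) = 1/(-185 + 10*0 - 10/(-2)) = 1/(-185 + 0 - 10*(-1/2)) = 1/(-185 + 0 + 5) = 1/(-180) = -1/180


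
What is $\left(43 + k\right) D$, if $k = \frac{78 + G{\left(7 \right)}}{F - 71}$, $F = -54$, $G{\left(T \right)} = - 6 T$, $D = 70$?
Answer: $\frac{74746}{25} \approx 2989.8$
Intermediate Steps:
$k = - \frac{36}{125}$ ($k = \frac{78 - 42}{-54 - 71} = \frac{78 - 42}{-125} = 36 \left(- \frac{1}{125}\right) = - \frac{36}{125} \approx -0.288$)
$\left(43 + k\right) D = \left(43 - \frac{36}{125}\right) 70 = \frac{5339}{125} \cdot 70 = \frac{74746}{25}$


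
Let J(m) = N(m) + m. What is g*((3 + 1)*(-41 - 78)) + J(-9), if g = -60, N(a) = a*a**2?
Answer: 27822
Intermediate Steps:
N(a) = a**3
J(m) = m + m**3 (J(m) = m**3 + m = m + m**3)
g*((3 + 1)*(-41 - 78)) + J(-9) = -60*(3 + 1)*(-41 - 78) + (-9 + (-9)**3) = -240*(-119) + (-9 - 729) = -60*(-476) - 738 = 28560 - 738 = 27822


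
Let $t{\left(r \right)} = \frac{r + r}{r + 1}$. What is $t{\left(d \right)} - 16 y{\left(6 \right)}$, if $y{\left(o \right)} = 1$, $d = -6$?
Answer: $- \frac{68}{5} \approx -13.6$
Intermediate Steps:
$t{\left(r \right)} = \frac{2 r}{1 + r}$
$t{\left(d \right)} - 16 y{\left(6 \right)} = 2 \left(-6\right) \frac{1}{1 - 6} - 16 = 2 \left(-6\right) \frac{1}{-5} - 16 = 2 \left(-6\right) \left(- \frac{1}{5}\right) - 16 = \frac{12}{5} - 16 = - \frac{68}{5}$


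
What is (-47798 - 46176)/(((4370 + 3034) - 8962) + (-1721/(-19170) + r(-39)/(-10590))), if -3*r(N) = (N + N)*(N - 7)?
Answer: 635922997740/10541629823 ≈ 60.325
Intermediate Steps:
r(N) = -2*N*(-7 + N)/3 (r(N) = -(N + N)*(N - 7)/3 = -2*N*(-7 + N)/3)
(-47798 - 46176)/(((4370 + 3034) - 8962) + (-1721/(-19170) + r(-39)/(-10590))) = (-47798 - 46176)/(((4370 + 3034) - 8962) + (-1721/(-19170) + ((2/3)*(-39)*(7 - 1*(-39)))/(-10590))) = -93974/((7404 - 8962) + (-1721*(-1/19170) + ((2/3)*(-39)*(7 + 39))*(-1/10590))) = -93974/(-1558 + (1721/19170 + ((2/3)*(-39)*46)*(-1/10590))) = -93974/(-1558 + (1721/19170 - 1196*(-1/10590))) = -93974/(-1558 + (1721/19170 + 598/5295)) = -93974/(-1558 + 1371757/6767010) = -93974/(-10541629823/6767010) = -93974*(-6767010/10541629823) = 635922997740/10541629823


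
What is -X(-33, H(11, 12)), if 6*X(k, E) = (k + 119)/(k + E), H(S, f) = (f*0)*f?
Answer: 43/99 ≈ 0.43434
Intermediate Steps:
H(S, f) = 0 (H(S, f) = 0*f = 0)
X(k, E) = (119 + k)/(6*(E + k)) (X(k, E) = ((k + 119)/(k + E))/6 = ((119 + k)/(E + k))/6 = (119 + k)/(6*(E + k)))
-X(-33, H(11, 12)) = -(119 - 33)/(6*(0 - 33)) = -86/(6*(-33)) = -(-1)*86/(6*33) = -1*(-43/99) = 43/99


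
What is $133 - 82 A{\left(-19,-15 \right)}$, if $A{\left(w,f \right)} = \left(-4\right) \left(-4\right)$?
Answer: $-1179$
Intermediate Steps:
$A{\left(w,f \right)} = 16$
$133 - 82 A{\left(-19,-15 \right)} = 133 - 1312 = -1179$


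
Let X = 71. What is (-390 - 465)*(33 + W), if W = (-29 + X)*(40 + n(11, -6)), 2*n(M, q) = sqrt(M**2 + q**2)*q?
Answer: -1464615 + 107730*sqrt(157) ≈ -1.1476e+5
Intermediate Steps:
n(M, q) = q*sqrt(M**2 + q**2)/2 (n(M, q) = (sqrt(M**2 + q**2)*q)/2 = (q*sqrt(M**2 + q**2))/2 = q*sqrt(M**2 + q**2)/2)
W = 1680 - 126*sqrt(157) (W = (-29 + 71)*(40 + (1/2)*(-6)*sqrt(11**2 + (-6)**2)) = 42*(40 + (1/2)*(-6)*sqrt(121 + 36)) = 42*(40 + (1/2)*(-6)*sqrt(157)) = 42*(40 - 3*sqrt(157)) = 1680 - 126*sqrt(157) ≈ 101.22)
(-390 - 465)*(33 + W) = (-390 - 465)*(33 + (1680 - 126*sqrt(157))) = -855*(1713 - 126*sqrt(157)) = -1464615 + 107730*sqrt(157)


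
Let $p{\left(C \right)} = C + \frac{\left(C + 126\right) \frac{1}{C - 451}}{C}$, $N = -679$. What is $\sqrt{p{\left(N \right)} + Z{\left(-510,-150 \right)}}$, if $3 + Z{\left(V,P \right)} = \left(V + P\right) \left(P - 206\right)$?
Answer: $\frac{\sqrt{2814698372624610}}{109610} \approx 484.02$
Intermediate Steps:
$Z{\left(V,P \right)} = -3 + \left(-206 + P\right) \left(P + V\right)$ ($Z{\left(V,P \right)} = -3 + \left(V + P\right) \left(P - 206\right) = -3 + \left(P + V\right) \left(-206 + P\right) = -3 + \left(-206 + P\right) \left(P + V\right)$)
$p{\left(C \right)} = C + \frac{126 + C}{C \left(-451 + C\right)}$ ($p{\left(C \right)} = C + \frac{\left(126 + C\right) \frac{1}{-451 + C}}{C} = C + \frac{\frac{1}{-451 + C} \left(126 + C\right)}{C} = C + \frac{126 + C}{C \left(-451 + C\right)}$)
$\sqrt{p{\left(N \right)} + Z{\left(-510,-150 \right)}} = \sqrt{\frac{126 - 679 + \left(-679\right)^{3} - 451 \left(-679\right)^{2}}{\left(-679\right) \left(-451 - 679\right)} - \left(-212457 - 22500\right)} = \sqrt{- \frac{126 - 679 - 313046839 - 207929491}{679 \left(-1130\right)} + \left(-3 + 22500 + 30900 + 105060 + 76500\right)} = \sqrt{\left(- \frac{1}{679}\right) \left(- \frac{1}{1130}\right) \left(126 - 679 - 313046839 - 207929491\right) + 234957} = \sqrt{\left(- \frac{1}{679}\right) \left(- \frac{1}{1130}\right) \left(-520976883\right) + 234957} = \sqrt{- \frac{74425269}{109610} + 234957} = \sqrt{\frac{25679211501}{109610}} = \frac{\sqrt{2814698372624610}}{109610}$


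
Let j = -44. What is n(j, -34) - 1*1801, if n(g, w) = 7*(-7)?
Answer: -1850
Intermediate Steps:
n(g, w) = -49
n(j, -34) - 1*1801 = -49 - 1*1801 = -49 - 1801 = -1850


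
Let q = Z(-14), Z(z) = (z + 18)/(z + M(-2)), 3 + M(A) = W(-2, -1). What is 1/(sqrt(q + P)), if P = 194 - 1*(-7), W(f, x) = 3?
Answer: sqrt(9835)/1405 ≈ 0.070585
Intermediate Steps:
P = 201 (P = 194 + 7 = 201)
M(A) = 0 (M(A) = -3 + 3 = 0)
Z(z) = (18 + z)/z (Z(z) = (z + 18)/(z + 0) = (18 + z)/z)
q = -2/7 (q = (18 - 14)/(-14) = -1/14*4 = -2/7 ≈ -0.28571)
1/(sqrt(q + P)) = 1/(sqrt(-2/7 + 201)) = 1/(sqrt(1405/7)) = 1/(sqrt(9835)/7) = sqrt(9835)/1405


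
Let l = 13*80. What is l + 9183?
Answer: 10223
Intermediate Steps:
l = 1040
l + 9183 = 1040 + 9183 = 10223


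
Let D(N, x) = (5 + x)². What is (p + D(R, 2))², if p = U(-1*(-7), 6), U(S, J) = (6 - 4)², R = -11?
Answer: 2809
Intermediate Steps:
U(S, J) = 4 (U(S, J) = 2² = 4)
p = 4
(p + D(R, 2))² = (4 + (5 + 2)²)² = (4 + 7²)² = (4 + 49)² = 53² = 2809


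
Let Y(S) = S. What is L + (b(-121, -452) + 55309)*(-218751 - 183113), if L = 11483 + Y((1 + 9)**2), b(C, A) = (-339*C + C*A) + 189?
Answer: -60765441993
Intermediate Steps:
b(C, A) = 189 - 339*C + A*C (b(C, A) = (-339*C + A*C) + 189 = 189 - 339*C + A*C)
L = 11583 (L = 11483 + (1 + 9)**2 = 11483 + 10**2 = 11483 + 100 = 11583)
L + (b(-121, -452) + 55309)*(-218751 - 183113) = 11583 + ((189 - 339*(-121) - 452*(-121)) + 55309)*(-218751 - 183113) = 11583 + ((189 + 41019 + 54692) + 55309)*(-401864) = 11583 + (95900 + 55309)*(-401864) = 11583 + 151209*(-401864) = 11583 - 60765453576 = -60765441993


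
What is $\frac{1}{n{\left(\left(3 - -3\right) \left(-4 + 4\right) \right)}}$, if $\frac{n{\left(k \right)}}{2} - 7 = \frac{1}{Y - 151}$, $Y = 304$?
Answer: $\frac{153}{2144} \approx 0.071362$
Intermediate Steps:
$n{\left(k \right)} = \frac{2144}{153}$ ($n{\left(k \right)} = 14 + \frac{2}{304 - 151} = 14 + \frac{2}{153} = \frac{2144}{153}$)
$\frac{1}{n{\left(\left(3 - -3\right) \left(-4 + 4\right) \right)}} = \frac{1}{\frac{2144}{153}} = \frac{153}{2144}$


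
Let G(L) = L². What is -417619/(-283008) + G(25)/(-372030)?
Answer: 5172997219/3509582208 ≈ 1.4740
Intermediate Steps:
-417619/(-283008) + G(25)/(-372030) = -417619/(-283008) + 25²/(-372030) = -417619*(-1/283008) + 625*(-1/372030) = 417619/283008 - 125/74406 = 5172997219/3509582208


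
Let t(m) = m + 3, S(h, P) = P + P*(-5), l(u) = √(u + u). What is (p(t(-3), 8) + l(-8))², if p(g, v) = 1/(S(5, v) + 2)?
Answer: (1 - 120*I)²/900 ≈ -15.999 - 0.26667*I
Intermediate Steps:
l(u) = √2*√u (l(u) = √(2*u) = √2*√u)
S(h, P) = -4*P (S(h, P) = P - 5*P = -4*P)
t(m) = 3 + m
p(g, v) = 1/(2 - 4*v) (p(g, v) = 1/(-4*v + 2) = 1/(2 - 4*v))
(p(t(-3), 8) + l(-8))² = (-1/(-2 + 4*8) + √2*√(-8))² = (-1/(-2 + 32) + √2*(2*I*√2))² = (-1/30 + 4*I)²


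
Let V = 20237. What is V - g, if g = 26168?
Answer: -5931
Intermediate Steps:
V - g = 20237 - 1*26168 = 20237 - 26168 = -5931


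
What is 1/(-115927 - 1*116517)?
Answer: -1/232444 ≈ -4.3021e-6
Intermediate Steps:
1/(-115927 - 1*116517) = 1/(-115927 - 116517) = 1/(-232444) = -1/232444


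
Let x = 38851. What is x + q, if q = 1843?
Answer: 40694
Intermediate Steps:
x + q = 38851 + 1843 = 40694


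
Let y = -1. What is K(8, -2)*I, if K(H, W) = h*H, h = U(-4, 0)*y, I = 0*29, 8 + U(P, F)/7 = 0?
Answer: 0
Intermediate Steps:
U(P, F) = -56 (U(P, F) = -56 + 7*0 = -56 + 0 = -56)
I = 0
h = 56 (h = -56*(-1) = 56)
K(H, W) = 56*H
K(8, -2)*I = (56*8)*0 = 448*0 = 0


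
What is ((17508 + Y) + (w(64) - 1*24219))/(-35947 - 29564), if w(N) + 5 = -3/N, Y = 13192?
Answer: -414461/4192704 ≈ -0.098853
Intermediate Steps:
w(N) = -5 - 3/N
((17508 + Y) + (w(64) - 1*24219))/(-35947 - 29564) = ((17508 + 13192) + ((-5 - 3/64) - 1*24219))/(-35947 - 29564) = (30700 + ((-5 - 3*1/64) - 24219))/(-65511) = (30700 + ((-5 - 3/64) - 24219))*(-1/65511) = (30700 + (-323/64 - 24219))*(-1/65511) = (30700 - 1550339/64)*(-1/65511) = (414461/64)*(-1/65511) = -414461/4192704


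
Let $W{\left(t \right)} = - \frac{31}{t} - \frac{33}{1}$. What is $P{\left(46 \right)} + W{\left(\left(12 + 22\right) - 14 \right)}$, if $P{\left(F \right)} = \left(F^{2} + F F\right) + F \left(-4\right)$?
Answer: $\frac{80269}{20} \approx 4013.4$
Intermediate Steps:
$W{\left(t \right)} = -33 - \frac{31}{t}$ ($W{\left(t \right)} = - \frac{31}{t} - 33 = -33 - \frac{31}{t}$)
$P{\left(F \right)} = - 4 F + 2 F^{2}$ ($P{\left(F \right)} = \left(F^{2} + F^{2}\right) - 4 F = 2 F^{2} - 4 F = - 4 F + 2 F^{2}$)
$P{\left(46 \right)} + W{\left(\left(12 + 22\right) - 14 \right)} = 2 \cdot 46 \left(-2 + 46\right) - \left(33 + \frac{31}{\left(12 + 22\right) - 14}\right) = 2 \cdot 46 \cdot 44 - \left(33 + \frac{31}{34 - 14}\right) = 4048 - \left(33 + \frac{31}{20}\right) = 4048 - \frac{691}{20} = \frac{80269}{20}$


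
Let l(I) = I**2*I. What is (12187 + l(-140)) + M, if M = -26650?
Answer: -2758463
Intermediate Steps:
l(I) = I**3
(12187 + l(-140)) + M = (12187 + (-140)**3) - 26650 = (12187 - 2744000) - 26650 = -2731813 - 26650 = -2758463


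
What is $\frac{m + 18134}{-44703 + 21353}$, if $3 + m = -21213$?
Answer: $\frac{1541}{11675} \approx 0.13199$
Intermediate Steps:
$m = -21216$ ($m = -3 - 21213 = -21216$)
$\frac{m + 18134}{-44703 + 21353} = \frac{-21216 + 18134}{-44703 + 21353} = - \frac{3082}{-23350} = \left(-3082\right) \left(- \frac{1}{23350}\right) = \frac{1541}{11675}$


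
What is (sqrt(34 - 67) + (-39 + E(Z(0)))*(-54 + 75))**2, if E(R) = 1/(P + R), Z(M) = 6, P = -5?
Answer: (798 - I*sqrt(33))**2 ≈ 6.3677e+5 - 9168.0*I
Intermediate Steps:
E(R) = 1/(-5 + R)
(sqrt(34 - 67) + (-39 + E(Z(0)))*(-54 + 75))**2 = (sqrt(34 - 67) + (-39 + 1/(-5 + 6))*(-54 + 75))**2 = (sqrt(-33) + (-39 + 1/1)*21)**2 = (I*sqrt(33) + (-39 + 1)*21)**2 = (I*sqrt(33) - 38*21)**2 = (I*sqrt(33) - 798)**2 = (-798 + I*sqrt(33))**2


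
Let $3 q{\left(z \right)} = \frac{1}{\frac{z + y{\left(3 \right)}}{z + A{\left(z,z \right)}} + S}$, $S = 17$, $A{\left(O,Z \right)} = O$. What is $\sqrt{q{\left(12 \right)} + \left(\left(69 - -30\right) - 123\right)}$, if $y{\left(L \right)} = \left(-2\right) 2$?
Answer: $\frac{i \sqrt{16211}}{26} \approx 4.897 i$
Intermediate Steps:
$y{\left(L \right)} = -4$
$q{\left(z \right)} = \frac{1}{3 \left(17 + \frac{-4 + z}{2 z}\right)}$ ($q{\left(z \right)} = \frac{1}{3 \left(\frac{z - 4}{z + z} + 17\right)} = \frac{1}{3 \left(\frac{-4 + z}{2 z} + 17\right)} = \frac{1}{3 \left(17 + \frac{-4 + z}{2 z}\right)}$)
$\sqrt{q{\left(12 \right)} + \left(\left(69 - -30\right) - 123\right)} = \sqrt{\frac{2}{3} \cdot 12 \frac{1}{-4 + 35 \cdot 12} + \left(\left(69 - -30\right) - 123\right)} = \sqrt{\frac{2}{3} \cdot 12 \frac{1}{-4 + 420} + \left(\left(69 + 30\right) - 123\right)} = \sqrt{\frac{2}{3} \cdot 12 \cdot \frac{1}{416} + \left(99 - 123\right)} = \sqrt{\frac{2}{3} \cdot 12 \cdot \frac{1}{416} - 24} = \sqrt{\frac{1}{52} - 24} = \sqrt{- \frac{1247}{52}} = \frac{i \sqrt{16211}}{26}$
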